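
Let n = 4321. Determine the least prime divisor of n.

4321 is odd.
Digit sum 10, not divisible by 3.
Ends in 1: not divisible by 5.
7: 4321 = 7·617 + 2
11: 4321 = 11·392 + 9
13: 4321 = 13·332 + 5
17: 4321 = 17·254 + 3
19: 4321 = 19·227 + 8
23: 4321 = 23·187 + 20
29: 4321 = 29·149

29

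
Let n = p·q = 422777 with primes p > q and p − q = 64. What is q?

Since p = q + 64, we have 422777 = q(q + 64), so q² + 64q − 422777 = 0.
Discriminant: 64² + 4·422777 = 4096 + 1691108 = 1695204; √1695204 = 1302.
q = (−64 + 1302)/2 = 619, and p = q + 64 = 683.
Check: 619 · 683 = 422777.

619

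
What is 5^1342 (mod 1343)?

5^1 ≡ 5 (mod 1343)
5^2 ≡ 5^2 = 25 ≡ 25 (mod 1343)
5^4 ≡ 25^2 = 625 ≡ 625 (mod 1343)
5^8 ≡ 625^2 = 390625 ≡ 1155 (mod 1343)
5^16 ≡ 1155^2 = 1334025 ≡ 426 (mod 1343)
5^32 ≡ 426^2 = 181476 ≡ 171 (mod 1343)
5^64 ≡ 171^2 = 29241 ≡ 1038 (mod 1343)
5^128 ≡ 1038^2 = 1077444 ≡ 358 (mod 1343)
5^256 ≡ 358^2 = 128164 ≡ 579 (mod 1343)
5^512 ≡ 579^2 = 335241 ≡ 834 (mod 1343)
5^1024 ≡ 834^2 = 695556 ≡ 1225 (mod 1343)
1342 = 1024 + 256 + 32 + 16 + 8 + 4 + 2 in binary powers of 2.
So 5^1342 ≡ 1225 · 579 · 171 · 426 · 1155 · 625 · 25 ≡ 1137 (mod 1343).
Since 1137 ≠ 1, base 5 is a Fermat witness: 1343 is composite.

1137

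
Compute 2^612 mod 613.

1

2^1 ≡ 2 (mod 613)
2^2 ≡ 2^2 = 4 ≡ 4 (mod 613)
2^4 ≡ 4^2 = 16 ≡ 16 (mod 613)
2^8 ≡ 16^2 = 256 ≡ 256 (mod 613)
2^16 ≡ 256^2 = 65536 ≡ 558 (mod 613)
2^32 ≡ 558^2 = 311364 ≡ 573 (mod 613)
2^64 ≡ 573^2 = 328329 ≡ 374 (mod 613)
2^128 ≡ 374^2 = 139876 ≡ 112 (mod 613)
2^256 ≡ 112^2 = 12544 ≡ 284 (mod 613)
2^512 ≡ 284^2 = 80656 ≡ 353 (mod 613)
612 = 512 + 64 + 32 + 4 in binary powers of 2.
So 2^612 ≡ 353 · 374 · 573 · 16 ≡ 1 (mod 613).
Since the result is 1, base 2 gives no evidence that 613 is composite.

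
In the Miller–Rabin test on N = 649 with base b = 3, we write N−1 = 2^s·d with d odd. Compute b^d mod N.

649 − 1 = 648 = 2^3 · 81, so d = 81.
3^1 ≡ 3 (mod 649)
3^2 ≡ 3^2 = 9 ≡ 9 (mod 649)
3^4 ≡ 9^2 = 81 ≡ 81 (mod 649)
3^8 ≡ 81^2 = 6561 ≡ 71 (mod 649)
3^16 ≡ 71^2 = 5041 ≡ 498 (mod 649)
3^32 ≡ 498^2 = 248004 ≡ 86 (mod 649)
3^64 ≡ 86^2 = 7396 ≡ 257 (mod 649)
81 = 64 + 16 + 1 in binary powers of 2.
So 3^81 ≡ 257 · 498 · 3 ≡ 399 (mod 649).
Squaring chain: 399 → 196 → 125; never reaches −1, so base 3 is a Miller–Rabin witness that 649 is composite.

399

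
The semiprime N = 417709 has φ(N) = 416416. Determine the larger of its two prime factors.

677

φ(n) = (p−1)(q−1) = n − (p+q) + 1, so p + q = 417709 − 416416 + 1 = 1294.
p and q are the roots of t² − 1294t + 417709 = 0.
Discriminant: 1294² − 4·417709 = 1674436 − 1670836 = 3600; √3600 = 60.
q = (1294 − 60)/2 = 617, p = (1294 + 60)/2 = 677.
Check: 617 · 677 = 417709.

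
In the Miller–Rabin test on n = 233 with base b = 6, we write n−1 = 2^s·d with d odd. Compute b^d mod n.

233 − 1 = 232 = 2^3 · 29, so d = 29.
6^1 ≡ 6 (mod 233)
6^2 ≡ 6^2 = 36 ≡ 36 (mod 233)
6^4 ≡ 36^2 = 1296 ≡ 131 (mod 233)
6^8 ≡ 131^2 = 17161 ≡ 152 (mod 233)
6^16 ≡ 152^2 = 23104 ≡ 37 (mod 233)
29 = 16 + 8 + 4 + 1 in binary powers of 2.
So 6^29 ≡ 37 · 152 · 131 · 6 ≡ 221 (mod 233).
Squaring chain: 221 → 144 → 232; reaches −1, so base 6 does not prove 233 composite.

221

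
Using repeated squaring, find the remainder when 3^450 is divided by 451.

419

3^1 ≡ 3 (mod 451)
3^2 ≡ 3^2 = 9 ≡ 9 (mod 451)
3^4 ≡ 9^2 = 81 ≡ 81 (mod 451)
3^8 ≡ 81^2 = 6561 ≡ 247 (mod 451)
3^16 ≡ 247^2 = 61009 ≡ 124 (mod 451)
3^32 ≡ 124^2 = 15376 ≡ 42 (mod 451)
3^64 ≡ 42^2 = 1764 ≡ 411 (mod 451)
3^128 ≡ 411^2 = 168921 ≡ 247 (mod 451)
3^256 ≡ 247^2 = 61009 ≡ 124 (mod 451)
450 = 256 + 128 + 64 + 2 in binary powers of 2.
So 3^450 ≡ 124 · 247 · 411 · 9 ≡ 419 (mod 451).
Since 419 ≠ 1, base 3 is a Fermat witness: 451 is composite.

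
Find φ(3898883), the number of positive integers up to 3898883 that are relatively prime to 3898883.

3824320

Factor: 3898883 = 137 · 149 · 191.
φ(3898883) = (137−1) · (149−1) · (191−1) = 136 · 148 · 190 = 3824320.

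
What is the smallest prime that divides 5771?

5771 is odd.
Digit sum 20, not divisible by 3.
Ends in 1: not divisible by 5.
7: 5771 = 7·824 + 3
11: 5771 = 11·524 + 7
13: 5771 = 13·443 + 12
17: 5771 = 17·339 + 8
19: 5771 = 19·303 + 14
23: 5771 = 23·250 + 21
29: 5771 = 29·199

29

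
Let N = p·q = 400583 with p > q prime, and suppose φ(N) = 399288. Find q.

φ(n) = (p−1)(q−1) = n − (p+q) + 1, so p + q = 400583 − 399288 + 1 = 1296.
p and q are the roots of t² − 1296t + 400583 = 0.
Discriminant: 1296² − 4·400583 = 1679616 − 1602332 = 77284; √77284 = 278.
q = (1296 − 278)/2 = 509, p = (1296 + 278)/2 = 787.
Check: 509 · 787 = 400583.

509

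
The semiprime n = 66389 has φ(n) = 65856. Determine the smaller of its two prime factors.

φ(n) = (p−1)(q−1) = n − (p+q) + 1, so p + q = 66389 − 65856 + 1 = 534.
p and q are the roots of t² − 534t + 66389 = 0.
Discriminant: 534² − 4·66389 = 285156 − 265556 = 19600; √19600 = 140.
q = (534 − 140)/2 = 197, p = (534 + 140)/2 = 337.
Check: 197 · 337 = 66389.

197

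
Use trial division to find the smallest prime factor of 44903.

44903 is odd.
Digit sum 20, not divisible by 3.
Ends in 3: not divisible by 5.
7: 44903 = 7·6414 + 5
11: 44903 = 11·4082 + 1
13: 44903 = 13·3454 + 1
17: 44903 = 17·2641 + 6
19: 44903 = 19·2363 + 6
23: 44903 = 23·1952 + 7
29: 44903 = 29·1548 + 11
31: 44903 = 31·1448 + 15
37: 44903 = 37·1213 + 22
41: 44903 = 41·1095 + 8
43: 44903 = 43·1044 + 11
47: 44903 = 47·955 + 18
53: 44903 = 53·847 + 12
59: 44903 = 59·761 + 4
61: 44903 = 61·736 + 7
67: 44903 = 67·670 + 13
71: 44903 = 71·632 + 31
73: 44903 = 73·615 + 8
79: 44903 = 79·568 + 31
83: 44903 = 83·541

83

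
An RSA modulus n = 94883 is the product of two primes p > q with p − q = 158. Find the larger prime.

Since p = q + 158, we have 94883 = q(q + 158), so q² + 158q − 94883 = 0.
Discriminant: 158² + 4·94883 = 24964 + 379532 = 404496; √404496 = 636.
q = (−158 + 636)/2 = 239, and p = q + 158 = 397.
Check: 239 · 397 = 94883.

397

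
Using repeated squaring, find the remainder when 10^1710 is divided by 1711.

1115

10^1 ≡ 10 (mod 1711)
10^2 ≡ 10^2 = 100 ≡ 100 (mod 1711)
10^4 ≡ 100^2 = 10000 ≡ 1445 (mod 1711)
10^8 ≡ 1445^2 = 2088025 ≡ 605 (mod 1711)
10^16 ≡ 605^2 = 366025 ≡ 1582 (mod 1711)
10^32 ≡ 1582^2 = 2502724 ≡ 1242 (mod 1711)
10^64 ≡ 1242^2 = 1542564 ≡ 953 (mod 1711)
10^128 ≡ 953^2 = 908209 ≡ 1379 (mod 1711)
10^256 ≡ 1379^2 = 1901641 ≡ 720 (mod 1711)
10^512 ≡ 720^2 = 518400 ≡ 1678 (mod 1711)
10^1024 ≡ 1678^2 = 2815684 ≡ 1089 (mod 1711)
1710 = 1024 + 512 + 128 + 32 + 8 + 4 + 2 in binary powers of 2.
So 10^1710 ≡ 1089 · 1678 · 1379 · 1242 · 605 · 1445 · 100 ≡ 1115 (mod 1711).
Since 1115 ≠ 1, base 10 is a Fermat witness: 1711 is composite.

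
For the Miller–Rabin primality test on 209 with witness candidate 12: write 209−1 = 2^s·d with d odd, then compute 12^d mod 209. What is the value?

12

209 − 1 = 208 = 2^4 · 13, so d = 13.
12^1 ≡ 12 (mod 209)
12^2 ≡ 12^2 = 144 ≡ 144 (mod 209)
12^4 ≡ 144^2 = 20736 ≡ 45 (mod 209)
12^8 ≡ 45^2 = 2025 ≡ 144 (mod 209)
13 = 8 + 4 + 1 in binary powers of 2.
So 12^13 ≡ 144 · 45 · 12 ≡ 12 (mod 209).
Squaring chain: 12 → 144 → 45 → 144; never reaches −1, so base 12 is a Miller–Rabin witness that 209 is composite.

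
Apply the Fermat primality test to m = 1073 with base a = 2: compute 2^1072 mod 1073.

604

2^1 ≡ 2 (mod 1073)
2^2 ≡ 2^2 = 4 ≡ 4 (mod 1073)
2^4 ≡ 4^2 = 16 ≡ 16 (mod 1073)
2^8 ≡ 16^2 = 256 ≡ 256 (mod 1073)
2^16 ≡ 256^2 = 65536 ≡ 83 (mod 1073)
2^32 ≡ 83^2 = 6889 ≡ 451 (mod 1073)
2^64 ≡ 451^2 = 203401 ≡ 604 (mod 1073)
2^128 ≡ 604^2 = 364816 ≡ 1069 (mod 1073)
2^256 ≡ 1069^2 = 1142761 ≡ 16 (mod 1073)
2^512 ≡ 16^2 = 256 ≡ 256 (mod 1073)
2^1024 ≡ 256^2 = 65536 ≡ 83 (mod 1073)
1072 = 1024 + 32 + 16 in binary powers of 2.
So 2^1072 ≡ 83 · 451 · 83 ≡ 604 (mod 1073).
Since 604 ≠ 1, base 2 is a Fermat witness: 1073 is composite.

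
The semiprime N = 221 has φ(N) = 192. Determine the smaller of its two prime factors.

φ(n) = (p−1)(q−1) = n − (p+q) + 1, so p + q = 221 − 192 + 1 = 30.
p and q are the roots of t² − 30t + 221 = 0.
Discriminant: 30² − 4·221 = 900 − 884 = 16; √16 = 4.
q = (30 − 4)/2 = 13, p = (30 + 4)/2 = 17.
Check: 13 · 17 = 221.

13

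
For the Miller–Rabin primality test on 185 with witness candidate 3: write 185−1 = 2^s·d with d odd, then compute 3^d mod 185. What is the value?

185 − 1 = 184 = 2^3 · 23, so d = 23.
3^1 ≡ 3 (mod 185)
3^2 ≡ 3^2 = 9 ≡ 9 (mod 185)
3^4 ≡ 9^2 = 81 ≡ 81 (mod 185)
3^8 ≡ 81^2 = 6561 ≡ 86 (mod 185)
3^16 ≡ 86^2 = 7396 ≡ 181 (mod 185)
23 = 16 + 4 + 2 + 1 in binary powers of 2.
So 3^23 ≡ 181 · 81 · 9 · 3 ≡ 132 (mod 185).
Squaring chain: 132 → 34 → 46; never reaches −1, so base 3 is a Miller–Rabin witness that 185 is composite.

132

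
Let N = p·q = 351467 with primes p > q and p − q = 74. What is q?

Since p = q + 74, we have 351467 = q(q + 74), so q² + 74q − 351467 = 0.
Discriminant: 74² + 4·351467 = 5476 + 1405868 = 1411344; √1411344 = 1188.
q = (−74 + 1188)/2 = 557, and p = q + 74 = 631.
Check: 557 · 631 = 351467.

557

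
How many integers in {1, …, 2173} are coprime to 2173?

2080

Factor: 2173 = 41 · 53.
φ(2173) = (41−1) · (53−1) = 40 · 52 = 2080.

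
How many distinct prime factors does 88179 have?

88179 = 3 · 29393
29393 = 7 · 4199
4199 = 13 · 323
323 = 17 · 19
88179 = 3 · 7 · 13 · 17 · 19, which has 5 distinct prime factors.

5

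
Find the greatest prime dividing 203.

203 = 7 · 29
29 is prime.
So 203 = 7 · 29; the largest prime factor is 29.

29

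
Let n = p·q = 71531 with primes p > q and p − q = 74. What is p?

Since p = q + 74, we have 71531 = q(q + 74), so q² + 74q − 71531 = 0.
Discriminant: 74² + 4·71531 = 5476 + 286124 = 291600; √291600 = 540.
q = (−74 + 540)/2 = 233, and p = q + 74 = 307.
Check: 233 · 307 = 71531.

307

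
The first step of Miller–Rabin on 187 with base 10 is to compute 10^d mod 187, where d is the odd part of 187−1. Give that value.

187 − 1 = 186 = 2^1 · 93, so d = 93.
10^1 ≡ 10 (mod 187)
10^2 ≡ 10^2 = 100 ≡ 100 (mod 187)
10^4 ≡ 100^2 = 10000 ≡ 89 (mod 187)
10^8 ≡ 89^2 = 7921 ≡ 67 (mod 187)
10^16 ≡ 67^2 = 4489 ≡ 1 (mod 187)
10^32 ≡ 1^2 = 1 ≡ 1 (mod 187)
10^64 ≡ 1^2 = 1 ≡ 1 (mod 187)
93 = 64 + 16 + 8 + 4 + 1 in binary powers of 2.
So 10^93 ≡ 1 · 1 · 67 · 89 · 10 ≡ 164 (mod 187).
Squaring chain: 164; never reaches −1, so base 10 is a Miller–Rabin witness that 187 is composite.

164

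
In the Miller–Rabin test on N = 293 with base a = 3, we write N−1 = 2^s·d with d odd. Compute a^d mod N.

293 − 1 = 292 = 2^2 · 73, so d = 73.
3^1 ≡ 3 (mod 293)
3^2 ≡ 3^2 = 9 ≡ 9 (mod 293)
3^4 ≡ 9^2 = 81 ≡ 81 (mod 293)
3^8 ≡ 81^2 = 6561 ≡ 115 (mod 293)
3^16 ≡ 115^2 = 13225 ≡ 40 (mod 293)
3^32 ≡ 40^2 = 1600 ≡ 135 (mod 293)
3^64 ≡ 135^2 = 18225 ≡ 59 (mod 293)
73 = 64 + 8 + 1 in binary powers of 2.
So 3^73 ≡ 59 · 115 · 3 ≡ 138 (mod 293).
Squaring chain: 138 → 292; reaches −1, so base 3 does not prove 293 composite.

138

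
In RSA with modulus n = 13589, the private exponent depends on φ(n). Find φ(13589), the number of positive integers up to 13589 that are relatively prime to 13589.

Factor: 13589 = 107 · 127.
φ(13589) = (107−1) · (127−1) = 106 · 126 = 13356.

13356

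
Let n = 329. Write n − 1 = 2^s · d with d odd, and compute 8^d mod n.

329 − 1 = 328 = 2^3 · 41, so d = 41.
8^1 ≡ 8 (mod 329)
8^2 ≡ 8^2 = 64 ≡ 64 (mod 329)
8^4 ≡ 64^2 = 4096 ≡ 148 (mod 329)
8^8 ≡ 148^2 = 21904 ≡ 190 (mod 329)
8^16 ≡ 190^2 = 36100 ≡ 239 (mod 329)
8^32 ≡ 239^2 = 57121 ≡ 204 (mod 329)
41 = 32 + 8 + 1 in binary powers of 2.
So 8^41 ≡ 204 · 190 · 8 ≡ 162 (mod 329).
Squaring chain: 162 → 253 → 183; never reaches −1, so base 8 is a Miller–Rabin witness that 329 is composite.

162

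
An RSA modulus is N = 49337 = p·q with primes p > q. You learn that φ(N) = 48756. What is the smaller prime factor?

103

φ(n) = (p−1)(q−1) = n − (p+q) + 1, so p + q = 49337 − 48756 + 1 = 582.
p and q are the roots of t² − 582t + 49337 = 0.
Discriminant: 582² − 4·49337 = 338724 − 197348 = 141376; √141376 = 376.
q = (582 − 376)/2 = 103, p = (582 + 376)/2 = 479.
Check: 103 · 479 = 49337.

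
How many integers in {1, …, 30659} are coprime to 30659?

27720

Factor: 30659 = 23 · 31 · 43.
φ(30659) = (23−1) · (31−1) · (43−1) = 22 · 30 · 42 = 27720.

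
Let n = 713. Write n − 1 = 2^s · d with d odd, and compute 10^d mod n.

713 − 1 = 712 = 2^3 · 89, so d = 89.
10^1 ≡ 10 (mod 713)
10^2 ≡ 10^2 = 100 ≡ 100 (mod 713)
10^4 ≡ 100^2 = 10000 ≡ 18 (mod 713)
10^8 ≡ 18^2 = 324 ≡ 324 (mod 713)
10^16 ≡ 324^2 = 104976 ≡ 165 (mod 713)
10^32 ≡ 165^2 = 27225 ≡ 131 (mod 713)
10^64 ≡ 131^2 = 17161 ≡ 49 (mod 713)
89 = 64 + 16 + 8 + 1 in binary powers of 2.
So 10^89 ≡ 49 · 165 · 324 · 10 ≡ 493 (mod 713).
Squaring chain: 493 → 629 → 639; never reaches −1, so base 10 is a Miller–Rabin witness that 713 is composite.

493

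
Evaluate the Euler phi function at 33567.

Factor: 33567 = 3 · 67 · 167.
φ(33567) = (3−1) · (67−1) · (167−1) = 2 · 66 · 166 = 21912.

21912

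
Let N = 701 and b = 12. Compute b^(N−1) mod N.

12^1 ≡ 12 (mod 701)
12^2 ≡ 12^2 = 144 ≡ 144 (mod 701)
12^4 ≡ 144^2 = 20736 ≡ 407 (mod 701)
12^8 ≡ 407^2 = 165649 ≡ 213 (mod 701)
12^16 ≡ 213^2 = 45369 ≡ 505 (mod 701)
12^32 ≡ 505^2 = 255025 ≡ 562 (mod 701)
12^64 ≡ 562^2 = 315844 ≡ 394 (mod 701)
12^128 ≡ 394^2 = 155236 ≡ 315 (mod 701)
12^256 ≡ 315^2 = 99225 ≡ 384 (mod 701)
12^512 ≡ 384^2 = 147456 ≡ 246 (mod 701)
700 = 512 + 128 + 32 + 16 + 8 + 4 in binary powers of 2.
So 12^700 ≡ 246 · 315 · 562 · 505 · 213 · 407 ≡ 1 (mod 701).
Since the result is 1, base 12 gives no evidence that 701 is composite.

1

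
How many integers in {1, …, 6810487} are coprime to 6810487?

Factor: 6810487 = 181 · 191 · 197.
φ(6810487) = (181−1) · (191−1) · (197−1) = 180 · 190 · 196 = 6703200.

6703200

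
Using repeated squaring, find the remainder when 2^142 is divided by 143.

2^1 ≡ 2 (mod 143)
2^2 ≡ 2^2 = 4 ≡ 4 (mod 143)
2^4 ≡ 4^2 = 16 ≡ 16 (mod 143)
2^8 ≡ 16^2 = 256 ≡ 113 (mod 143)
2^16 ≡ 113^2 = 12769 ≡ 42 (mod 143)
2^32 ≡ 42^2 = 1764 ≡ 48 (mod 143)
2^64 ≡ 48^2 = 2304 ≡ 16 (mod 143)
2^128 ≡ 16^2 = 256 ≡ 113 (mod 143)
142 = 128 + 8 + 4 + 2 in binary powers of 2.
So 2^142 ≡ 113 · 113 · 16 · 4 ≡ 114 (mod 143).
Since 114 ≠ 1, base 2 is a Fermat witness: 143 is composite.

114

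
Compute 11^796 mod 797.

11^1 ≡ 11 (mod 797)
11^2 ≡ 11^2 = 121 ≡ 121 (mod 797)
11^4 ≡ 121^2 = 14641 ≡ 295 (mod 797)
11^8 ≡ 295^2 = 87025 ≡ 152 (mod 797)
11^16 ≡ 152^2 = 23104 ≡ 788 (mod 797)
11^32 ≡ 788^2 = 620944 ≡ 81 (mod 797)
11^64 ≡ 81^2 = 6561 ≡ 185 (mod 797)
11^128 ≡ 185^2 = 34225 ≡ 751 (mod 797)
11^256 ≡ 751^2 = 564001 ≡ 522 (mod 797)
11^512 ≡ 522^2 = 272484 ≡ 707 (mod 797)
796 = 512 + 256 + 16 + 8 + 4 in binary powers of 2.
So 11^796 ≡ 707 · 522 · 788 · 152 · 295 ≡ 1 (mod 797).
Since the result is 1, base 11 gives no evidence that 797 is composite.

1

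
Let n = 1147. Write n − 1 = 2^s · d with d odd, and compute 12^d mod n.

1046

1147 − 1 = 1146 = 2^1 · 573, so d = 573.
12^1 ≡ 12 (mod 1147)
12^2 ≡ 12^2 = 144 ≡ 144 (mod 1147)
12^4 ≡ 144^2 = 20736 ≡ 90 (mod 1147)
12^8 ≡ 90^2 = 8100 ≡ 71 (mod 1147)
12^16 ≡ 71^2 = 5041 ≡ 453 (mod 1147)
12^32 ≡ 453^2 = 205209 ≡ 1043 (mod 1147)
12^64 ≡ 1043^2 = 1087849 ≡ 493 (mod 1147)
12^128 ≡ 493^2 = 243049 ≡ 1032 (mod 1147)
12^256 ≡ 1032^2 = 1065024 ≡ 608 (mod 1147)
12^512 ≡ 608^2 = 369664 ≡ 330 (mod 1147)
573 = 512 + 32 + 16 + 8 + 4 + 1 in binary powers of 2.
So 12^573 ≡ 330 · 1043 · 453 · 71 · 90 · 12 ≡ 1046 (mod 1147).
Squaring chain: 1046; never reaches −1, so base 12 is a Miller–Rabin witness that 1147 is composite.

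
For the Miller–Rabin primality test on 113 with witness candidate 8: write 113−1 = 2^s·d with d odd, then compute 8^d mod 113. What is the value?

113 − 1 = 112 = 2^4 · 7, so d = 7.
8^1 ≡ 8 (mod 113)
8^2 ≡ 8^2 = 64 ≡ 64 (mod 113)
8^4 ≡ 64^2 = 4096 ≡ 28 (mod 113)
7 = 4 + 2 + 1 in binary powers of 2.
So 8^7 ≡ 28 · 64 · 8 ≡ 98 (mod 113).
Squaring chain: 98 → 112 → 1 → 1; reaches −1, so base 8 does not prove 113 composite.

98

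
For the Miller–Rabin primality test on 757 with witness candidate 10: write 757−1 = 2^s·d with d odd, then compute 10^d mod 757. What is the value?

757 − 1 = 756 = 2^2 · 189, so d = 189.
10^1 ≡ 10 (mod 757)
10^2 ≡ 10^2 = 100 ≡ 100 (mod 757)
10^4 ≡ 100^2 = 10000 ≡ 159 (mod 757)
10^8 ≡ 159^2 = 25281 ≡ 300 (mod 757)
10^16 ≡ 300^2 = 90000 ≡ 674 (mod 757)
10^32 ≡ 674^2 = 454276 ≡ 76 (mod 757)
10^64 ≡ 76^2 = 5776 ≡ 477 (mod 757)
10^128 ≡ 477^2 = 227529 ≡ 429 (mod 757)
189 = 128 + 32 + 16 + 8 + 4 + 1 in binary powers of 2.
So 10^189 ≡ 429 · 76 · 674 · 300 · 159 · 10 ≡ 1 (mod 757).
Since 10^d ≡ 1 (mod 757), base 10 does not prove 757 composite.

1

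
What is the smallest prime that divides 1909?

1909 is odd.
Digit sum 19, not divisible by 3.
Ends in 9: not divisible by 5.
7: 1909 = 7·272 + 5
11: 1909 = 11·173 + 6
13: 1909 = 13·146 + 11
17: 1909 = 17·112 + 5
19: 1909 = 19·100 + 9
23: 1909 = 23·83

23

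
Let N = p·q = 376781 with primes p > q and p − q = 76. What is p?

Since p = q + 76, we have 376781 = q(q + 76), so q² + 76q − 376781 = 0.
Discriminant: 76² + 4·376781 = 5776 + 1507124 = 1512900; √1512900 = 1230.
q = (−76 + 1230)/2 = 577, and p = q + 76 = 653.
Check: 577 · 653 = 376781.

653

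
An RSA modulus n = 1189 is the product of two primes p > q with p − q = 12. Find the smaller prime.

Since p = q + 12, we have 1189 = q(q + 12), so q² + 12q − 1189 = 0.
Discriminant: 12² + 4·1189 = 144 + 4756 = 4900; √4900 = 70.
q = (−12 + 70)/2 = 29, and p = q + 12 = 41.
Check: 29 · 41 = 1189.

29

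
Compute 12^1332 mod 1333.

12^1 ≡ 12 (mod 1333)
12^2 ≡ 12^2 = 144 ≡ 144 (mod 1333)
12^4 ≡ 144^2 = 20736 ≡ 741 (mod 1333)
12^8 ≡ 741^2 = 549081 ≡ 1218 (mod 1333)
12^16 ≡ 1218^2 = 1483524 ≡ 1228 (mod 1333)
12^32 ≡ 1228^2 = 1507984 ≡ 361 (mod 1333)
12^64 ≡ 361^2 = 130321 ≡ 1020 (mod 1333)
12^128 ≡ 1020^2 = 1040400 ≡ 660 (mod 1333)
12^256 ≡ 660^2 = 435600 ≡ 1042 (mod 1333)
12^512 ≡ 1042^2 = 1085764 ≡ 702 (mod 1333)
12^1024 ≡ 702^2 = 492804 ≡ 927 (mod 1333)
1332 = 1024 + 256 + 32 + 16 + 4 in binary powers of 2.
So 12^1332 ≡ 927 · 1042 · 361 · 1228 · 741 ≡ 4 (mod 1333).
Since 4 ≠ 1, base 12 is a Fermat witness: 1333 is composite.

4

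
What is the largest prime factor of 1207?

71

1207 = 17 · 71
71 is prime.
So 1207 = 17 · 71; the largest prime factor is 71.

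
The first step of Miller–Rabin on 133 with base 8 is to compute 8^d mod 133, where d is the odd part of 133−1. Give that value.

133 − 1 = 132 = 2^2 · 33, so d = 33.
8^1 ≡ 8 (mod 133)
8^2 ≡ 8^2 = 64 ≡ 64 (mod 133)
8^4 ≡ 64^2 = 4096 ≡ 106 (mod 133)
8^8 ≡ 106^2 = 11236 ≡ 64 (mod 133)
8^16 ≡ 64^2 = 4096 ≡ 106 (mod 133)
8^32 ≡ 106^2 = 11236 ≡ 64 (mod 133)
33 = 32 + 1 in binary powers of 2.
So 8^33 ≡ 64 · 8 ≡ 113 (mod 133).
Squaring chain: 113 → 1; never reaches −1, so base 8 is a Miller–Rabin witness that 133 is composite.

113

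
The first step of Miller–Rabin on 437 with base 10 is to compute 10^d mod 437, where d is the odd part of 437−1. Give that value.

352

437 − 1 = 436 = 2^2 · 109, so d = 109.
10^1 ≡ 10 (mod 437)
10^2 ≡ 10^2 = 100 ≡ 100 (mod 437)
10^4 ≡ 100^2 = 10000 ≡ 386 (mod 437)
10^8 ≡ 386^2 = 148996 ≡ 416 (mod 437)
10^16 ≡ 416^2 = 173056 ≡ 4 (mod 437)
10^32 ≡ 4^2 = 16 ≡ 16 (mod 437)
10^64 ≡ 16^2 = 256 ≡ 256 (mod 437)
109 = 64 + 32 + 8 + 4 + 1 in binary powers of 2.
So 10^109 ≡ 256 · 16 · 416 · 386 · 10 ≡ 352 (mod 437).
Squaring chain: 352 → 233; never reaches −1, so base 10 is a Miller–Rabin witness that 437 is composite.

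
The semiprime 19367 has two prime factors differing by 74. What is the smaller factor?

107

Since p = q + 74, we have 19367 = q(q + 74), so q² + 74q − 19367 = 0.
Discriminant: 74² + 4·19367 = 5476 + 77468 = 82944; √82944 = 288.
q = (−74 + 288)/2 = 107, and p = q + 74 = 181.
Check: 107 · 181 = 19367.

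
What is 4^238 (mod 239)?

4^1 ≡ 4 (mod 239)
4^2 ≡ 4^2 = 16 ≡ 16 (mod 239)
4^4 ≡ 16^2 = 256 ≡ 17 (mod 239)
4^8 ≡ 17^2 = 289 ≡ 50 (mod 239)
4^16 ≡ 50^2 = 2500 ≡ 110 (mod 239)
4^32 ≡ 110^2 = 12100 ≡ 150 (mod 239)
4^64 ≡ 150^2 = 22500 ≡ 34 (mod 239)
4^128 ≡ 34^2 = 1156 ≡ 200 (mod 239)
238 = 128 + 64 + 32 + 8 + 4 + 2 in binary powers of 2.
So 4^238 ≡ 200 · 34 · 150 · 50 · 17 · 16 ≡ 1 (mod 239).
Since the result is 1, base 4 gives no evidence that 239 is composite.

1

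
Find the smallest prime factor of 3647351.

79

3647351 is odd.
Digit sum 29, not divisible by 3.
Ends in 1: not divisible by 5.
7: 3647351 = 7·521050 + 1
11: 3647351 = 11·331577 + 4
13: 3647351 = 13·280565 + 6
17: 3647351 = 17·214550 + 1
19: 3647351 = 19·191965 + 16
23: 3647351 = 23·158580 + 11
29: 3647351 = 29·125770 + 21
31: 3647351 = 31·117656 + 15
37: 3647351 = 37·98577 + 2
41: 3647351 = 41·88959 + 32
43: 3647351 = 43·84822 + 5
47: 3647351 = 47·77603 + 10
53: 3647351 = 53·68817 + 50
59: 3647351 = 59·61819 + 30
61: 3647351 = 61·59792 + 39
67: 3647351 = 67·54438 + 5
71: 3647351 = 71·51371 + 10
73: 3647351 = 73·49963 + 52
79: 3647351 = 79·46169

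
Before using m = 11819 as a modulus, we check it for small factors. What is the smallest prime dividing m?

53

11819 is odd.
Digit sum 20, not divisible by 3.
Ends in 9: not divisible by 5.
7: 11819 = 7·1688 + 3
11: 11819 = 11·1074 + 5
13: 11819 = 13·909 + 2
17: 11819 = 17·695 + 4
19: 11819 = 19·622 + 1
23: 11819 = 23·513 + 20
29: 11819 = 29·407 + 16
31: 11819 = 31·381 + 8
37: 11819 = 37·319 + 16
41: 11819 = 41·288 + 11
43: 11819 = 43·274 + 37
47: 11819 = 47·251 + 22
53: 11819 = 53·223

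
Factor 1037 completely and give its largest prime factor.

61

1037 = 17 · 61
61 is prime.
So 1037 = 17 · 61; the largest prime factor is 61.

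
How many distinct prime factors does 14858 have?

4

14858 = 2 · 7429
7429 = 17 · 437
437 = 19 · 23
14858 = 2 · 17 · 19 · 23, which has 4 distinct prime factors.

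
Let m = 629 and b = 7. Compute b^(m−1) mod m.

293

7^1 ≡ 7 (mod 629)
7^2 ≡ 7^2 = 49 ≡ 49 (mod 629)
7^4 ≡ 49^2 = 2401 ≡ 514 (mod 629)
7^8 ≡ 514^2 = 264196 ≡ 16 (mod 629)
7^16 ≡ 16^2 = 256 ≡ 256 (mod 629)
7^32 ≡ 256^2 = 65536 ≡ 120 (mod 629)
7^64 ≡ 120^2 = 14400 ≡ 562 (mod 629)
7^128 ≡ 562^2 = 315844 ≡ 86 (mod 629)
7^256 ≡ 86^2 = 7396 ≡ 477 (mod 629)
7^512 ≡ 477^2 = 227529 ≡ 460 (mod 629)
628 = 512 + 64 + 32 + 16 + 4 in binary powers of 2.
So 7^628 ≡ 460 · 562 · 120 · 256 · 514 ≡ 293 (mod 629).
Since 293 ≠ 1, base 7 is a Fermat witness: 629 is composite.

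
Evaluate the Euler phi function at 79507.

77658

Factor: 79507 = 43^3.
φ(79507) = 43^2·(43−1) = 77658.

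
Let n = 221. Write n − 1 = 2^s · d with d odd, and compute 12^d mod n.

221 − 1 = 220 = 2^2 · 55, so d = 55.
12^1 ≡ 12 (mod 221)
12^2 ≡ 12^2 = 144 ≡ 144 (mod 221)
12^4 ≡ 144^2 = 20736 ≡ 183 (mod 221)
12^8 ≡ 183^2 = 33489 ≡ 118 (mod 221)
12^16 ≡ 118^2 = 13924 ≡ 1 (mod 221)
12^32 ≡ 1^2 = 1 ≡ 1 (mod 221)
55 = 32 + 16 + 4 + 2 + 1 in binary powers of 2.
So 12^55 ≡ 1 · 1 · 183 · 144 · 12 ≡ 194 (mod 221).
Squaring chain: 194 → 66; never reaches −1, so base 12 is a Miller–Rabin witness that 221 is composite.

194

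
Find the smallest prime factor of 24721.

24721 is odd.
Digit sum 16, not divisible by 3.
Ends in 1: not divisible by 5.
7: 24721 = 7·3531 + 4
11: 24721 = 11·2247 + 4
13: 24721 = 13·1901 + 8
17: 24721 = 17·1454 + 3
19: 24721 = 19·1301 + 2
23: 24721 = 23·1074 + 19
29: 24721 = 29·852 + 13
31: 24721 = 31·797 + 14
37: 24721 = 37·668 + 5
41: 24721 = 41·602 + 39
43: 24721 = 43·574 + 39
47: 24721 = 47·525 + 46
53: 24721 = 53·466 + 23
59: 24721 = 59·419

59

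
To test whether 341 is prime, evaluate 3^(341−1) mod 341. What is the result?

56

3^1 ≡ 3 (mod 341)
3^2 ≡ 3^2 = 9 ≡ 9 (mod 341)
3^4 ≡ 9^2 = 81 ≡ 81 (mod 341)
3^8 ≡ 81^2 = 6561 ≡ 82 (mod 341)
3^16 ≡ 82^2 = 6724 ≡ 245 (mod 341)
3^32 ≡ 245^2 = 60025 ≡ 9 (mod 341)
3^64 ≡ 9^2 = 81 ≡ 81 (mod 341)
3^128 ≡ 81^2 = 6561 ≡ 82 (mod 341)
3^256 ≡ 82^2 = 6724 ≡ 245 (mod 341)
340 = 256 + 64 + 16 + 4 in binary powers of 2.
So 3^340 ≡ 245 · 81 · 245 · 81 ≡ 56 (mod 341).
Since 56 ≠ 1, base 3 is a Fermat witness: 341 is composite.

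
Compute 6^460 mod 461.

6^1 ≡ 6 (mod 461)
6^2 ≡ 6^2 = 36 ≡ 36 (mod 461)
6^4 ≡ 36^2 = 1296 ≡ 374 (mod 461)
6^8 ≡ 374^2 = 139876 ≡ 193 (mod 461)
6^16 ≡ 193^2 = 37249 ≡ 369 (mod 461)
6^32 ≡ 369^2 = 136161 ≡ 166 (mod 461)
6^64 ≡ 166^2 = 27556 ≡ 357 (mod 461)
6^128 ≡ 357^2 = 127449 ≡ 213 (mod 461)
6^256 ≡ 213^2 = 45369 ≡ 191 (mod 461)
460 = 256 + 128 + 64 + 8 + 4 in binary powers of 2.
So 6^460 ≡ 191 · 213 · 357 · 193 · 374 ≡ 1 (mod 461).
Since the result is 1, base 6 gives no evidence that 461 is composite.

1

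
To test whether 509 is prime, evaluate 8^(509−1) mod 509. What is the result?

1

8^1 ≡ 8 (mod 509)
8^2 ≡ 8^2 = 64 ≡ 64 (mod 509)
8^4 ≡ 64^2 = 4096 ≡ 24 (mod 509)
8^8 ≡ 24^2 = 576 ≡ 67 (mod 509)
8^16 ≡ 67^2 = 4489 ≡ 417 (mod 509)
8^32 ≡ 417^2 = 173889 ≡ 320 (mod 509)
8^64 ≡ 320^2 = 102400 ≡ 91 (mod 509)
8^128 ≡ 91^2 = 8281 ≡ 137 (mod 509)
8^256 ≡ 137^2 = 18769 ≡ 445 (mod 509)
508 = 256 + 128 + 64 + 32 + 16 + 8 + 4 in binary powers of 2.
So 8^508 ≡ 445 · 137 · 91 · 320 · 417 · 67 · 24 ≡ 1 (mod 509).
Since the result is 1, base 8 gives no evidence that 509 is composite.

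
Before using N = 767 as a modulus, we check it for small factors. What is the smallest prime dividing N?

767 is odd.
Digit sum 20, not divisible by 3.
Ends in 7: not divisible by 5.
7: 767 = 7·109 + 4
11: 767 = 11·69 + 8
13: 767 = 13·59

13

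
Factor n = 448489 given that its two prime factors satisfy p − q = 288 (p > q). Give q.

541

Since p = q + 288, we have 448489 = q(q + 288), so q² + 288q − 448489 = 0.
Discriminant: 288² + 4·448489 = 82944 + 1793956 = 1876900; √1876900 = 1370.
q = (−288 + 1370)/2 = 541, and p = q + 288 = 829.
Check: 541 · 829 = 448489.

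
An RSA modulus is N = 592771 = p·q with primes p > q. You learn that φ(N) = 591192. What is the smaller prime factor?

613

φ(n) = (p−1)(q−1) = n − (p+q) + 1, so p + q = 592771 − 591192 + 1 = 1580.
p and q are the roots of t² − 1580t + 592771 = 0.
Discriminant: 1580² − 4·592771 = 2496400 − 2371084 = 125316; √125316 = 354.
q = (1580 − 354)/2 = 613, p = (1580 + 354)/2 = 967.
Check: 613 · 967 = 592771.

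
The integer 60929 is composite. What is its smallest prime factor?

60929 is odd.
Digit sum 26, not divisible by 3.
Ends in 9: not divisible by 5.
7: 60929 = 7·8704 + 1
11: 60929 = 11·5539

11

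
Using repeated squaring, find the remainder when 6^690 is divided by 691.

6^1 ≡ 6 (mod 691)
6^2 ≡ 6^2 = 36 ≡ 36 (mod 691)
6^4 ≡ 36^2 = 1296 ≡ 605 (mod 691)
6^8 ≡ 605^2 = 366025 ≡ 486 (mod 691)
6^16 ≡ 486^2 = 236196 ≡ 565 (mod 691)
6^32 ≡ 565^2 = 319225 ≡ 674 (mod 691)
6^64 ≡ 674^2 = 454276 ≡ 289 (mod 691)
6^128 ≡ 289^2 = 83521 ≡ 601 (mod 691)
6^256 ≡ 601^2 = 361201 ≡ 499 (mod 691)
6^512 ≡ 499^2 = 249001 ≡ 241 (mod 691)
690 = 512 + 128 + 32 + 16 + 2 in binary powers of 2.
So 6^690 ≡ 241 · 601 · 674 · 565 · 36 ≡ 1 (mod 691).
Since the result is 1, base 6 gives no evidence that 691 is composite.

1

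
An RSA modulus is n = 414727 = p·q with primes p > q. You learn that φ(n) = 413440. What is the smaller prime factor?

φ(n) = (p−1)(q−1) = n − (p+q) + 1, so p + q = 414727 − 413440 + 1 = 1288.
p and q are the roots of t² − 1288t + 414727 = 0.
Discriminant: 1288² − 4·414727 = 1658944 − 1658908 = 36; √36 = 6.
q = (1288 − 6)/2 = 641, p = (1288 + 6)/2 = 647.
Check: 641 · 647 = 414727.

641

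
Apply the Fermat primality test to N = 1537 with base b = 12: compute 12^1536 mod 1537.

12^1 ≡ 12 (mod 1537)
12^2 ≡ 12^2 = 144 ≡ 144 (mod 1537)
12^4 ≡ 144^2 = 20736 ≡ 755 (mod 1537)
12^8 ≡ 755^2 = 570025 ≡ 1335 (mod 1537)
12^16 ≡ 1335^2 = 1782225 ≡ 842 (mod 1537)
12^32 ≡ 842^2 = 708964 ≡ 407 (mod 1537)
12^64 ≡ 407^2 = 165649 ≡ 1190 (mod 1537)
12^128 ≡ 1190^2 = 1416100 ≡ 523 (mod 1537)
12^256 ≡ 523^2 = 273529 ≡ 1480 (mod 1537)
12^512 ≡ 1480^2 = 2190400 ≡ 175 (mod 1537)
12^1024 ≡ 175^2 = 30625 ≡ 1422 (mod 1537)
1536 = 1024 + 512 in binary powers of 2.
So 12^1536 ≡ 1422 · 175 ≡ 1393 (mod 1537).
Since 1393 ≠ 1, base 12 is a Fermat witness: 1537 is composite.

1393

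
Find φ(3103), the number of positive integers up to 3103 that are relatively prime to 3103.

Factor: 3103 = 29 · 107.
φ(3103) = (29−1) · (107−1) = 28 · 106 = 2968.

2968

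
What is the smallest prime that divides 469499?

23

469499 is odd.
Digit sum 41, not divisible by 3.
Ends in 9: not divisible by 5.
7: 469499 = 7·67071 + 2
11: 469499 = 11·42681 + 8
13: 469499 = 13·36115 + 4
17: 469499 = 17·27617 + 10
19: 469499 = 19·24710 + 9
23: 469499 = 23·20413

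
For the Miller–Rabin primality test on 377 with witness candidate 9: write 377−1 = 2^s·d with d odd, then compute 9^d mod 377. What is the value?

237

377 − 1 = 376 = 2^3 · 47, so d = 47.
9^1 ≡ 9 (mod 377)
9^2 ≡ 9^2 = 81 ≡ 81 (mod 377)
9^4 ≡ 81^2 = 6561 ≡ 152 (mod 377)
9^8 ≡ 152^2 = 23104 ≡ 107 (mod 377)
9^16 ≡ 107^2 = 11449 ≡ 139 (mod 377)
9^32 ≡ 139^2 = 19321 ≡ 94 (mod 377)
47 = 32 + 8 + 4 + 2 + 1 in binary powers of 2.
So 9^47 ≡ 94 · 107 · 152 · 81 · 9 ≡ 237 (mod 377).
Squaring chain: 237 → 373 → 16; never reaches −1, so base 9 is a Miller–Rabin witness that 377 is composite.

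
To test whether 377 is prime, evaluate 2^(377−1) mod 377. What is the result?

94

2^1 ≡ 2 (mod 377)
2^2 ≡ 2^2 = 4 ≡ 4 (mod 377)
2^4 ≡ 4^2 = 16 ≡ 16 (mod 377)
2^8 ≡ 16^2 = 256 ≡ 256 (mod 377)
2^16 ≡ 256^2 = 65536 ≡ 315 (mod 377)
2^32 ≡ 315^2 = 99225 ≡ 74 (mod 377)
2^64 ≡ 74^2 = 5476 ≡ 198 (mod 377)
2^128 ≡ 198^2 = 39204 ≡ 373 (mod 377)
2^256 ≡ 373^2 = 139129 ≡ 16 (mod 377)
376 = 256 + 64 + 32 + 16 + 8 in binary powers of 2.
So 2^376 ≡ 16 · 198 · 74 · 315 · 256 ≡ 94 (mod 377).
Since 94 ≠ 1, base 2 is a Fermat witness: 377 is composite.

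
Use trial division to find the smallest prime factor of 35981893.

35981893 is odd.
Digit sum 46, not divisible by 3.
Ends in 3: not divisible by 5.
7: 35981893 = 7·5140270 + 3
11: 35981893 = 11·3271081 + 2
13: 35981893 = 13·2767837 + 12
17: 35981893 = 17·2116581 + 16
19: 35981893 = 19·1893783 + 16
23: 35981893 = 23·1564430 + 3
29: 35981893 = 29·1240754 + 27
31: 35981893 = 31·1160706 + 7
37: 35981893 = 37·972483 + 22
41: 35981893 = 41·877607 + 6
43: 35981893 = 43·836788 + 9
47: 35981893 = 47·765572 + 9
53: 35981893 = 53·678903 + 34
59: 35981893 = 59·609862 + 35
61: 35981893 = 61·589867 + 6
67: 35981893 = 67·537043 + 12
71: 35981893 = 71·506787 + 16
73: 35981893 = 73·492902 + 47
79: 35981893 = 79·455467

79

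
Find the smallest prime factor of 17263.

17263 is odd.
Digit sum 19, not divisible by 3.
Ends in 3: not divisible by 5.
7: 17263 = 7·2466 + 1
11: 17263 = 11·1569 + 4
13: 17263 = 13·1327 + 12
17: 17263 = 17·1015 + 8
19: 17263 = 19·908 + 11
23: 17263 = 23·750 + 13
29: 17263 = 29·595 + 8
31: 17263 = 31·556 + 27
37: 17263 = 37·466 + 21
41: 17263 = 41·421 + 2
43: 17263 = 43·401 + 20
47: 17263 = 47·367 + 14
53: 17263 = 53·325 + 38
59: 17263 = 59·292 + 35
61: 17263 = 61·283

61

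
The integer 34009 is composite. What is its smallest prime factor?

71

34009 is odd.
Digit sum 16, not divisible by 3.
Ends in 9: not divisible by 5.
7: 34009 = 7·4858 + 3
11: 34009 = 11·3091 + 8
13: 34009 = 13·2616 + 1
17: 34009 = 17·2000 + 9
19: 34009 = 19·1789 + 18
23: 34009 = 23·1478 + 15
29: 34009 = 29·1172 + 21
31: 34009 = 31·1097 + 2
37: 34009 = 37·919 + 6
41: 34009 = 41·829 + 20
43: 34009 = 43·790 + 39
47: 34009 = 47·723 + 28
53: 34009 = 53·641 + 36
59: 34009 = 59·576 + 25
61: 34009 = 61·557 + 32
67: 34009 = 67·507 + 40
71: 34009 = 71·479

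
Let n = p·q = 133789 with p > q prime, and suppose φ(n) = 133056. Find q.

φ(n) = (p−1)(q−1) = n − (p+q) + 1, so p + q = 133789 − 133056 + 1 = 734.
p and q are the roots of t² − 734t + 133789 = 0.
Discriminant: 734² − 4·133789 = 538756 − 535156 = 3600; √3600 = 60.
q = (734 − 60)/2 = 337, p = (734 + 60)/2 = 397.
Check: 337 · 397 = 133789.

337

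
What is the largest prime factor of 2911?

71

2911 = 41 · 71
71 is prime.
So 2911 = 41 · 71; the largest prime factor is 71.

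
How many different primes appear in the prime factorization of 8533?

3

8533 = 7 · 1219
1219 = 23 · 53
8533 = 7 · 23 · 53, which has 3 distinct prime factors.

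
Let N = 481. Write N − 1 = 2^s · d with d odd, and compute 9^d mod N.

481 − 1 = 480 = 2^5 · 15, so d = 15.
9^1 ≡ 9 (mod 481)
9^2 ≡ 9^2 = 81 ≡ 81 (mod 481)
9^4 ≡ 81^2 = 6561 ≡ 308 (mod 481)
9^8 ≡ 308^2 = 94864 ≡ 107 (mod 481)
15 = 8 + 4 + 2 + 1 in binary powers of 2.
So 9^15 ≡ 107 · 308 · 81 · 9 ≡ 417 (mod 481).
Squaring chain: 417 → 248 → 417 → 248 → 417; never reaches −1, so base 9 is a Miller–Rabin witness that 481 is composite.

417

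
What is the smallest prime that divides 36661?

36661 is odd.
Digit sum 22, not divisible by 3.
Ends in 1: not divisible by 5.
7: 36661 = 7·5237 + 2
11: 36661 = 11·3332 + 9
13: 36661 = 13·2820 + 1
17: 36661 = 17·2156 + 9
19: 36661 = 19·1929 + 10
23: 36661 = 23·1593 + 22
29: 36661 = 29·1264 + 5
31: 36661 = 31·1182 + 19
37: 36661 = 37·990 + 31
41: 36661 = 41·894 + 7
43: 36661 = 43·852 + 25
47: 36661 = 47·780 + 1
53: 36661 = 53·691 + 38
59: 36661 = 59·621 + 22
61: 36661 = 61·601

61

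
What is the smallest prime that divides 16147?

16147 is odd.
Digit sum 19, not divisible by 3.
Ends in 7: not divisible by 5.
7: 16147 = 7·2306 + 5
11: 16147 = 11·1467 + 10
13: 16147 = 13·1242 + 1
17: 16147 = 17·949 + 14
19: 16147 = 19·849 + 16
23: 16147 = 23·702 + 1
29: 16147 = 29·556 + 23
31: 16147 = 31·520 + 27
37: 16147 = 37·436 + 15
41: 16147 = 41·393 + 34
43: 16147 = 43·375 + 22
47: 16147 = 47·343 + 26
53: 16147 = 53·304 + 35
59: 16147 = 59·273 + 40
61: 16147 = 61·264 + 43
67: 16147 = 67·241

67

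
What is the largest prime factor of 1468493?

71

1468493 = 13 · 112961
112961 = 37 · 3053
3053 = 43 · 71
71 is prime.
So 1468493 = 13 · 37 · 43 · 71; the largest prime factor is 71.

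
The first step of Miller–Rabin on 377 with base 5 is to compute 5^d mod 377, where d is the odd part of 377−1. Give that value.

377 − 1 = 376 = 2^3 · 47, so d = 47.
5^1 ≡ 5 (mod 377)
5^2 ≡ 5^2 = 25 ≡ 25 (mod 377)
5^4 ≡ 25^2 = 625 ≡ 248 (mod 377)
5^8 ≡ 248^2 = 61504 ≡ 53 (mod 377)
5^16 ≡ 53^2 = 2809 ≡ 170 (mod 377)
5^32 ≡ 170^2 = 28900 ≡ 248 (mod 377)
47 = 32 + 8 + 4 + 2 + 1 in binary powers of 2.
So 5^47 ≡ 248 · 53 · 248 · 25 · 5 ≡ 138 (mod 377).
Squaring chain: 138 → 194 → 313; never reaches −1, so base 5 is a Miller–Rabin witness that 377 is composite.

138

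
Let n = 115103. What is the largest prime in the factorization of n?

115103 = 31 · 3713
3713 = 47 · 79
79 is prime.
So 115103 = 31 · 47 · 79; the largest prime factor is 79.

79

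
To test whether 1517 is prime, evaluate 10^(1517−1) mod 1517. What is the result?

10

10^1 ≡ 10 (mod 1517)
10^2 ≡ 10^2 = 100 ≡ 100 (mod 1517)
10^4 ≡ 100^2 = 10000 ≡ 898 (mod 1517)
10^8 ≡ 898^2 = 806404 ≡ 877 (mod 1517)
10^16 ≡ 877^2 = 769129 ≡ 10 (mod 1517)
10^32 ≡ 10^2 = 100 ≡ 100 (mod 1517)
10^64 ≡ 100^2 = 10000 ≡ 898 (mod 1517)
10^128 ≡ 898^2 = 806404 ≡ 877 (mod 1517)
10^256 ≡ 877^2 = 769129 ≡ 10 (mod 1517)
10^512 ≡ 10^2 = 100 ≡ 100 (mod 1517)
10^1024 ≡ 100^2 = 10000 ≡ 898 (mod 1517)
1516 = 1024 + 256 + 128 + 64 + 32 + 8 + 4 in binary powers of 2.
So 10^1516 ≡ 898 · 10 · 877 · 898 · 100 · 877 · 898 ≡ 10 (mod 1517).
Since 10 ≠ 1, base 10 is a Fermat witness: 1517 is composite.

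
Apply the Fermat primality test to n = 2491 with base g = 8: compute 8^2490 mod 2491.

8^1 ≡ 8 (mod 2491)
8^2 ≡ 8^2 = 64 ≡ 64 (mod 2491)
8^4 ≡ 64^2 = 4096 ≡ 1605 (mod 2491)
8^8 ≡ 1605^2 = 2576025 ≡ 331 (mod 2491)
8^16 ≡ 331^2 = 109561 ≡ 2448 (mod 2491)
8^32 ≡ 2448^2 = 5992704 ≡ 1849 (mod 2491)
8^64 ≡ 1849^2 = 3418801 ≡ 1149 (mod 2491)
8^128 ≡ 1149^2 = 1320201 ≡ 2462 (mod 2491)
8^256 ≡ 2462^2 = 6061444 ≡ 841 (mod 2491)
8^512 ≡ 841^2 = 707281 ≡ 2328 (mod 2491)
8^1024 ≡ 2328^2 = 5419584 ≡ 1659 (mod 2491)
8^2048 ≡ 1659^2 = 2752281 ≡ 2217 (mod 2491)
2490 = 2048 + 256 + 128 + 32 + 16 + 8 + 2 in binary powers of 2.
So 8^2490 ≡ 2217 · 841 · 2462 · 1849 · 2448 · 331 · 64 ≡ 1811 (mod 2491).
Since 1811 ≠ 1, base 8 is a Fermat witness: 2491 is composite.

1811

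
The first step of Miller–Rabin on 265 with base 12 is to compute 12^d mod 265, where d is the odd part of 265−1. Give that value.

167

265 − 1 = 264 = 2^3 · 33, so d = 33.
12^1 ≡ 12 (mod 265)
12^2 ≡ 12^2 = 144 ≡ 144 (mod 265)
12^4 ≡ 144^2 = 20736 ≡ 66 (mod 265)
12^8 ≡ 66^2 = 4356 ≡ 116 (mod 265)
12^16 ≡ 116^2 = 13456 ≡ 206 (mod 265)
12^32 ≡ 206^2 = 42436 ≡ 36 (mod 265)
33 = 32 + 1 in binary powers of 2.
So 12^33 ≡ 36 · 12 ≡ 167 (mod 265).
Squaring chain: 167 → 64 → 121; never reaches −1, so base 12 is a Miller–Rabin witness that 265 is composite.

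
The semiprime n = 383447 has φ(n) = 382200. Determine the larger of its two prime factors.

φ(n) = (p−1)(q−1) = n − (p+q) + 1, so p + q = 383447 − 382200 + 1 = 1248.
p and q are the roots of t² − 1248t + 383447 = 0.
Discriminant: 1248² − 4·383447 = 1557504 − 1533788 = 23716; √23716 = 154.
q = (1248 − 154)/2 = 547, p = (1248 + 154)/2 = 701.
Check: 547 · 701 = 383447.

701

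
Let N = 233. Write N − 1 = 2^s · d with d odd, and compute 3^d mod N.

233 − 1 = 232 = 2^3 · 29, so d = 29.
3^1 ≡ 3 (mod 233)
3^2 ≡ 3^2 = 9 ≡ 9 (mod 233)
3^4 ≡ 9^2 = 81 ≡ 81 (mod 233)
3^8 ≡ 81^2 = 6561 ≡ 37 (mod 233)
3^16 ≡ 37^2 = 1369 ≡ 204 (mod 233)
29 = 16 + 8 + 4 + 1 in binary powers of 2.
So 3^29 ≡ 204 · 37 · 81 · 3 ≡ 221 (mod 233).
Squaring chain: 221 → 144 → 232; reaches −1, so base 3 does not prove 233 composite.

221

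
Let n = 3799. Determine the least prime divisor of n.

29

3799 is odd.
Digit sum 28, not divisible by 3.
Ends in 9: not divisible by 5.
7: 3799 = 7·542 + 5
11: 3799 = 11·345 + 4
13: 3799 = 13·292 + 3
17: 3799 = 17·223 + 8
19: 3799 = 19·199 + 18
23: 3799 = 23·165 + 4
29: 3799 = 29·131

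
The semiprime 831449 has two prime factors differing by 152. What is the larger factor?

Since p = q + 152, we have 831449 = q(q + 152), so q² + 152q − 831449 = 0.
Discriminant: 152² + 4·831449 = 23104 + 3325796 = 3348900; √3348900 = 1830.
q = (−152 + 1830)/2 = 839, and p = q + 152 = 991.
Check: 839 · 991 = 831449.

991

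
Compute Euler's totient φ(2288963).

2236000

Factor: 2288963 = 101 · 131 · 173.
φ(2288963) = (101−1) · (131−1) · (173−1) = 100 · 130 · 172 = 2236000.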